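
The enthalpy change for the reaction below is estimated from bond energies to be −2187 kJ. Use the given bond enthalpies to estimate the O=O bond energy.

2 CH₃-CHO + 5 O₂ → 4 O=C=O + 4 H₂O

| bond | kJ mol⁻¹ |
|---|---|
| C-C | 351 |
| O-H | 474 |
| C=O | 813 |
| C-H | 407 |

Let D be the O=O bond energy.
Σ(broken) = 2×351 + 8×407 + 2×813 + 5×D = 5584 + 5D
Σ(formed) = 8×813 + 8×474 = 10296
ΔH = Σ(broken) − Σ(formed) = (5584 + 5D) − (10296) = −4712 + 5D
Setting this equal to −2187 kJ gives 5D = 2525, so D = 505 kJ/mol.

D(O=O) ≈ 505 kJ/mol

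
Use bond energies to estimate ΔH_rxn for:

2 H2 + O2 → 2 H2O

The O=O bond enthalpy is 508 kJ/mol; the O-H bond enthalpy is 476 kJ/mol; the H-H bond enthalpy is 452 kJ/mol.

ΔH ≈ −492 kJ

Bonds broken (reactants):
  H-H: 2 × 452 = 904
  O=O: 1 × 508 = 508
  Σ(broken) = 1412 kJ
Bonds formed (products):
  O-H: 4 × 476 = 1904
  Σ(formed) = 1904 kJ
ΔH = Σ(broken) − Σ(formed) = 1412 − 1904 = −492 kJ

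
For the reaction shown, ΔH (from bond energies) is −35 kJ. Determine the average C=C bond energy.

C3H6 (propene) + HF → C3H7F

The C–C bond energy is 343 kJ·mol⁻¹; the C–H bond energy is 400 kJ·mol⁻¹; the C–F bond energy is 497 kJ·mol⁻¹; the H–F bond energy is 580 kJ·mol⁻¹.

Let D be the C=C bond energy.
Σ(broken) = 1×343 + 6×400 + 1×D + 1×580 = 3323 + D
Σ(formed) = 2×343 + 1×497 + 7×400 = 3983
ΔH = Σ(broken) − Σ(formed) = (3323 + D) − (3983) = −660 + D
Setting this equal to −35 kJ gives D = 625 kJ/mol.

D(C=C) ≈ 625 kJ/mol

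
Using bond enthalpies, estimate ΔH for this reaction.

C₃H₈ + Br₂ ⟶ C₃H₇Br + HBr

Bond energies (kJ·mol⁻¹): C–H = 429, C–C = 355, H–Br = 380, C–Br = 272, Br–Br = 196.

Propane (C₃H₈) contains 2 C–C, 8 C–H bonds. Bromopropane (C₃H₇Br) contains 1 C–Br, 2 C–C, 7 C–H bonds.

Bonds broken (reactants):
  Br–Br: 1 × 196 = 196
  C–C: 2 × 355 = 710
  C–H: 8 × 429 = 3432
  Σ(broken) = 4338 kJ
Bonds formed (products):
  C–Br: 1 × 272 = 272
  C–C: 2 × 355 = 710
  C–H: 7 × 429 = 3003
  H–Br: 1 × 380 = 380
  Σ(formed) = 4365 kJ
ΔH = Σ(broken) − Σ(formed) = 4338 − 4365 = −27 kJ

ΔH ≈ −27 kJ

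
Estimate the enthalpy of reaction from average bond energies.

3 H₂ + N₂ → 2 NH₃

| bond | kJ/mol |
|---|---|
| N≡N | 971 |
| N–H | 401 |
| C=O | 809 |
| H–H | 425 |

ΔH ≈ −160 kJ

Bonds broken (reactants):
  H–H: 3 × 425 = 1275
  N≡N: 1 × 971 = 971
  Σ(broken) = 2246 kJ
Bonds formed (products):
  N–H: 6 × 401 = 2406
  Σ(formed) = 2406 kJ
ΔH = Σ(broken) − Σ(formed) = 2246 − 2406 = −160 kJ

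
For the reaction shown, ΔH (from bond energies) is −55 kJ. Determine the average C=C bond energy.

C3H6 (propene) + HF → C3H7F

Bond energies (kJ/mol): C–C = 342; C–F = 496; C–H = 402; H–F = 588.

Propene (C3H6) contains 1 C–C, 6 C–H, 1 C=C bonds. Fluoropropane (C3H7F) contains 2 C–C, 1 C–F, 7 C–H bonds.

D(C=C) ≈ 597 kJ/mol

Let D be the C=C bond energy.
Σ(broken) = 1×342 + 6×402 + 1×D + 1×588 = 3342 + D
Σ(formed) = 2×342 + 1×496 + 7×402 = 3994
ΔH = Σ(broken) − Σ(formed) = (3342 + D) − (3994) = −652 + D
Setting this equal to −55 kJ gives D = 597 kJ/mol.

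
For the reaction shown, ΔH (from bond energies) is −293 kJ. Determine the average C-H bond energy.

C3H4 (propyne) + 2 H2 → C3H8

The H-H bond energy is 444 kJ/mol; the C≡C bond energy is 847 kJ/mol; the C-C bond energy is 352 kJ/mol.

D(C-H) ≈ 419 kJ/mol

Let D be the C-H bond energy.
Σ(broken) = 1×847 + 1×352 + 4×D + 2×444 = 2087 + 4D
Σ(formed) = 2×352 + 8×D = 704 + 8D
ΔH = Σ(broken) − Σ(formed) = (2087 + 4D) − (704 + 8D) = +1383 − 4D
Setting this equal to −293 kJ gives 4D = 1676, so D = 419 kJ/mol.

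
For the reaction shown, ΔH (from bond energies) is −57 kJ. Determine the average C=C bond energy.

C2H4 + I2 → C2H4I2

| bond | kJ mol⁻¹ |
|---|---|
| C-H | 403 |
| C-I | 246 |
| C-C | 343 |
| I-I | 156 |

D(C=C) ≈ 622 kJ/mol

Let D be the C=C bond energy.
Σ(broken) = 4×403 + 1×D + 1×156 = 1768 + D
Σ(formed) = 1×343 + 4×403 + 2×246 = 2447
ΔH = Σ(broken) − Σ(formed) = (1768 + D) − (2447) = −679 + D
Setting this equal to −57 kJ gives D = 622 kJ/mol.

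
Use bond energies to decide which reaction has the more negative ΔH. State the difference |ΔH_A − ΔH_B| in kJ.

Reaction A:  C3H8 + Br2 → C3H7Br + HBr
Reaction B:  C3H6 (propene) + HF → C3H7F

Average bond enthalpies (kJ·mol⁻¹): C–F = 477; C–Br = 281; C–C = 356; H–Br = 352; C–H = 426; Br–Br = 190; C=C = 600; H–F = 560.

Reaction B, by 82 kJ

Reaction A:
  Bonds broken (reactants):
    Br–Br: 1 × 190 = 190
    C–C: 2 × 356 = 712
    C–H: 8 × 426 = 3408
    Σ(broken) = 4310 kJ
  Bonds formed (products):
    C–Br: 1 × 281 = 281
    C–C: 2 × 356 = 712
    C–H: 7 × 426 = 2982
    H–Br: 1 × 352 = 352
    Σ(formed) = 4327 kJ
  ΔH_A = 4310 − 4327 = −17 kJ
Reaction B:
  Bonds broken (reactants):
    C–C: 1 × 356 = 356
    C–H: 6 × 426 = 2556
    C=C: 1 × 600 = 600
    H–F: 1 × 560 = 560
    Σ(broken) = 4072 kJ
  Bonds formed (products):
    C–C: 2 × 356 = 712
    C–F: 1 × 477 = 477
    C–H: 7 × 426 = 2982
    Σ(formed) = 4171 kJ
  ΔH_B = 4072 − 4171 = −99 kJ
ΔH_A − ΔH_B = +82 kJ, so reaction B has the more negative ΔH; |ΔH_A − ΔH_B| = 82 kJ.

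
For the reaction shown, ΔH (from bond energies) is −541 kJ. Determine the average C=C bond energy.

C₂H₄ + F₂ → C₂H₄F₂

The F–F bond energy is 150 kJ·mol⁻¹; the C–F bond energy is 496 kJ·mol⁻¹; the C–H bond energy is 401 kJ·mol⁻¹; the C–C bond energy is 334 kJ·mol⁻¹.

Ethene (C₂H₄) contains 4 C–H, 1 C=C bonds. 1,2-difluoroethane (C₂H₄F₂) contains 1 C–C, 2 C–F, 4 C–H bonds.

Let D be the C=C bond energy.
Σ(broken) = 4×401 + 1×D + 1×150 = 1754 + D
Σ(formed) = 1×334 + 2×496 + 4×401 = 2930
ΔH = Σ(broken) − Σ(formed) = (1754 + D) − (2930) = −1176 + D
Setting this equal to −541 kJ gives D = 635 kJ/mol.

D(C=C) ≈ 635 kJ/mol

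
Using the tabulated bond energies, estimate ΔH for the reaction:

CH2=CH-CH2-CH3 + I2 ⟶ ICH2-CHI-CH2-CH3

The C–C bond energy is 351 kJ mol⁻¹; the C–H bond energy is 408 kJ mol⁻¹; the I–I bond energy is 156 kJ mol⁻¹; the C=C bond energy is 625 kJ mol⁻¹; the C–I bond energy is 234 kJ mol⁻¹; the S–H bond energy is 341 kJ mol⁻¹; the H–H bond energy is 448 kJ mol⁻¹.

ΔH ≈ −38 kJ

Bonds broken (reactants):
  C–C: 2 × 351 = 702
  C–H: 8 × 408 = 3264
  C=C: 1 × 625 = 625
  I–I: 1 × 156 = 156
  Σ(broken) = 4747 kJ
Bonds formed (products):
  C–C: 3 × 351 = 1053
  C–H: 8 × 408 = 3264
  C–I: 2 × 234 = 468
  Σ(formed) = 4785 kJ
ΔH = Σ(broken) − Σ(formed) = 4747 − 4785 = −38 kJ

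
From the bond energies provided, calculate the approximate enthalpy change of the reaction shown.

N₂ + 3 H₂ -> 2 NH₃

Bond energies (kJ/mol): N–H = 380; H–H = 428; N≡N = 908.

ΔH ≈ −88 kJ

Bonds broken (reactants):
  H–H: 3 × 428 = 1284
  N≡N: 1 × 908 = 908
  Σ(broken) = 2192 kJ
Bonds formed (products):
  N–H: 6 × 380 = 2280
  Σ(formed) = 2280 kJ
ΔH = Σ(broken) − Σ(formed) = 2192 − 2280 = −88 kJ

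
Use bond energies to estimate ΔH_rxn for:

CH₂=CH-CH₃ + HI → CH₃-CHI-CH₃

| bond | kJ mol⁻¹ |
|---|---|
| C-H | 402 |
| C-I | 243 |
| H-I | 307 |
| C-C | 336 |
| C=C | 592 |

Bonds broken (reactants):
  C-C: 1 × 336 = 336
  C-H: 6 × 402 = 2412
  C=C: 1 × 592 = 592
  H-I: 1 × 307 = 307
  Σ(broken) = 3647 kJ
Bonds formed (products):
  C-C: 2 × 336 = 672
  C-H: 7 × 402 = 2814
  C-I: 1 × 243 = 243
  Σ(formed) = 3729 kJ
ΔH = Σ(broken) − Σ(formed) = 3647 − 3729 = −82 kJ

ΔH ≈ −82 kJ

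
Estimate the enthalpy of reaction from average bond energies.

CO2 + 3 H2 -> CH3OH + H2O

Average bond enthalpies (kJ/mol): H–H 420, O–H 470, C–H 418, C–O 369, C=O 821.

ΔH ≈ −131 kJ

Bonds broken (reactants):
  C=O: 2 × 821 = 1642
  H–H: 3 × 420 = 1260
  Σ(broken) = 2902 kJ
Bonds formed (products):
  C–H: 3 × 418 = 1254
  C–O: 1 × 369 = 369
  O–H: 3 × 470 = 1410
  Σ(formed) = 3033 kJ
ΔH = Σ(broken) − Σ(formed) = 2902 − 3033 = −131 kJ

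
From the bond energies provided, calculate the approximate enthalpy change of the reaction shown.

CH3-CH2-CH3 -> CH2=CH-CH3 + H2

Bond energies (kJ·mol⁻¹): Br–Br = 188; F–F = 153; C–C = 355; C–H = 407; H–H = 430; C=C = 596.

ΔH ≈ +143 kJ

Bonds broken (reactants):
  C–C: 2 × 355 = 710
  C–H: 8 × 407 = 3256
  Σ(broken) = 3966 kJ
Bonds formed (products):
  C–C: 1 × 355 = 355
  C–H: 6 × 407 = 2442
  C=C: 1 × 596 = 596
  H–H: 1 × 430 = 430
  Σ(formed) = 3823 kJ
ΔH = Σ(broken) − Σ(formed) = 3966 − 3823 = +143 kJ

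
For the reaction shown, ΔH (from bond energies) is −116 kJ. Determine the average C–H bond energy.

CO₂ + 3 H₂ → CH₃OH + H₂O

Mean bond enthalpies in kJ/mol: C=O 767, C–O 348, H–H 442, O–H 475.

D(C–H) ≈ 401 kJ/mol

Let D be the C–H bond energy.
Σ(broken) = 2×767 + 3×442 = 2860
Σ(formed) = 3×D + 1×348 + 3×475 = 1773 + 3D
ΔH = Σ(broken) − Σ(formed) = (2860) − (1773 + 3D) = +1087 − 3D
Setting this equal to −116 kJ gives 3D = 1203, so D = 401 kJ/mol.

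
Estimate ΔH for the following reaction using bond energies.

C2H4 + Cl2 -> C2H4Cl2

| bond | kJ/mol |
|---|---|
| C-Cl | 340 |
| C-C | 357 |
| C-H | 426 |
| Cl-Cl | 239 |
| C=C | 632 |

Bonds broken (reactants):
  C-H: 4 × 426 = 1704
  C=C: 1 × 632 = 632
  Cl-Cl: 1 × 239 = 239
  Σ(broken) = 2575 kJ
Bonds formed (products):
  C-C: 1 × 357 = 357
  C-Cl: 2 × 340 = 680
  C-H: 4 × 426 = 1704
  Σ(formed) = 2741 kJ
ΔH = Σ(broken) − Σ(formed) = 2575 − 2741 = −166 kJ

ΔH ≈ −166 kJ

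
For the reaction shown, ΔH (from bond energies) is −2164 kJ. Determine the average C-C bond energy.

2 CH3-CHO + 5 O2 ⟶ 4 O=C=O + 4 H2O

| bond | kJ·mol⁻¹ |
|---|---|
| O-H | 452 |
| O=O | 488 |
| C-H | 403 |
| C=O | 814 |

Let D be the C-C bond energy.
Σ(broken) = 2×D + 8×403 + 2×814 + 5×488 = 7292 + 2D
Σ(formed) = 8×814 + 8×452 = 10128
ΔH = Σ(broken) − Σ(formed) = (7292 + 2D) − (10128) = −2836 + 2D
Setting this equal to −2164 kJ gives 2D = 672, so D = 336 kJ/mol.

D(C-C) ≈ 336 kJ/mol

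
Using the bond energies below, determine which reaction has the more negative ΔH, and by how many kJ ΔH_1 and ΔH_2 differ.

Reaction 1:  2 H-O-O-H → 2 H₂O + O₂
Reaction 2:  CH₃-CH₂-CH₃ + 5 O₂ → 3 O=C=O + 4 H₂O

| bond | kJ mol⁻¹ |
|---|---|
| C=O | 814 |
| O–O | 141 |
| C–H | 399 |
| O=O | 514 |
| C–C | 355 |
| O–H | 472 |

Reaction 2, by 1956 kJ

Reaction 1:
  Bonds broken (reactants):
    O–H: 4 × 472 = 1888
    O–O: 2 × 141 = 282
    Σ(broken) = 2170 kJ
  Bonds formed (products):
    O–H: 4 × 472 = 1888
    O=O: 1 × 514 = 514
    Σ(formed) = 2402 kJ
  ΔH_1 = 2170 − 2402 = −232 kJ
Reaction 2:
  Bonds broken (reactants):
    C–C: 2 × 355 = 710
    C–H: 8 × 399 = 3192
    O=O: 5 × 514 = 2570
    Σ(broken) = 6472 kJ
  Bonds formed (products):
    C=O: 6 × 814 = 4884
    O–H: 8 × 472 = 3776
    Σ(formed) = 8660 kJ
  ΔH_2 = 6472 − 8660 = −2188 kJ
ΔH_1 − ΔH_2 = +1956 kJ, so reaction 2 has the more negative ΔH; |ΔH_1 − ΔH_2| = 1956 kJ.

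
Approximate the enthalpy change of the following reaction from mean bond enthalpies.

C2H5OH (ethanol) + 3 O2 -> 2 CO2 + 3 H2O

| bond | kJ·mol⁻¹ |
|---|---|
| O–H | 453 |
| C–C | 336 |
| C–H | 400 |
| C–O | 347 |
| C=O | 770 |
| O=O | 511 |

ΔH ≈ −1129 kJ

Bonds broken (reactants):
  C–C: 1 × 336 = 336
  C–H: 5 × 400 = 2000
  C–O: 1 × 347 = 347
  O–H: 1 × 453 = 453
  O=O: 3 × 511 = 1533
  Σ(broken) = 4669 kJ
Bonds formed (products):
  C=O: 4 × 770 = 3080
  O–H: 6 × 453 = 2718
  Σ(formed) = 5798 kJ
ΔH = Σ(broken) − Σ(formed) = 4669 − 5798 = −1129 kJ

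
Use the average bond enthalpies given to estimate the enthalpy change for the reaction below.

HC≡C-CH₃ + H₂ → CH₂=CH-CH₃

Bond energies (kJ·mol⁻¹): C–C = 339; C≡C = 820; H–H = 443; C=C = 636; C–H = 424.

ΔH ≈ −221 kJ

Bonds broken (reactants):
  C≡C: 1 × 820 = 820
  C–C: 1 × 339 = 339
  C–H: 4 × 424 = 1696
  H–H: 1 × 443 = 443
  Σ(broken) = 3298 kJ
Bonds formed (products):
  C–C: 1 × 339 = 339
  C–H: 6 × 424 = 2544
  C=C: 1 × 636 = 636
  Σ(formed) = 3519 kJ
ΔH = Σ(broken) − Σ(formed) = 3298 − 3519 = −221 kJ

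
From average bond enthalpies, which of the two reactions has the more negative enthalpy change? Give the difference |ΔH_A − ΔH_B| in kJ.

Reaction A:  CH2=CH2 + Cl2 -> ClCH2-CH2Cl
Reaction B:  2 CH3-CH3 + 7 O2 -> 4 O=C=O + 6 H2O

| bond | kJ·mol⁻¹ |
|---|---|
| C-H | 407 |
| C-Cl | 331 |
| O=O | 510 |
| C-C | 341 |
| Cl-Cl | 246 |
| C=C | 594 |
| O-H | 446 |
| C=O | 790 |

Reaction A:
  Bonds broken (reactants):
    C-H: 4 × 407 = 1628
    C=C: 1 × 594 = 594
    Cl-Cl: 1 × 246 = 246
    Σ(broken) = 2468 kJ
  Bonds formed (products):
    C-C: 1 × 341 = 341
    C-Cl: 2 × 331 = 662
    C-H: 4 × 407 = 1628
    Σ(formed) = 2631 kJ
  ΔH_A = 2468 − 2631 = −163 kJ
Reaction B:
  Bonds broken (reactants):
    C-C: 2 × 341 = 682
    C-H: 12 × 407 = 4884
    O=O: 7 × 510 = 3570
    Σ(broken) = 9136 kJ
  Bonds formed (products):
    C=O: 8 × 790 = 6320
    O-H: 12 × 446 = 5352
    Σ(formed) = 11672 kJ
  ΔH_B = 9136 − 11672 = −2536 kJ
ΔH_A − ΔH_B = +2373 kJ, so reaction B has the more negative ΔH; |ΔH_A − ΔH_B| = 2373 kJ.

Reaction B, by 2373 kJ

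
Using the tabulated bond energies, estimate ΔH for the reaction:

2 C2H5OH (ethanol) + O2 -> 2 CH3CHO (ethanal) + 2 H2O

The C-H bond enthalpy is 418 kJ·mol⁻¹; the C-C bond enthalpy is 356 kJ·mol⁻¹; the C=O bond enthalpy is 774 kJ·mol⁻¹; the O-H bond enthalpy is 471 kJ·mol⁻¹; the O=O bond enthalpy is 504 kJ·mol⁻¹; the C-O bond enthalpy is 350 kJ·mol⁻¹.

Bonds broken (reactants):
  C-C: 2 × 356 = 712
  C-H: 10 × 418 = 4180
  C-O: 2 × 350 = 700
  O-H: 2 × 471 = 942
  O=O: 1 × 504 = 504
  Σ(broken) = 7038 kJ
Bonds formed (products):
  C-C: 2 × 356 = 712
  C-H: 8 × 418 = 3344
  C=O: 2 × 774 = 1548
  O-H: 4 × 471 = 1884
  Σ(formed) = 7488 kJ
ΔH = Σ(broken) − Σ(formed) = 7038 − 7488 = −450 kJ

ΔH ≈ −450 kJ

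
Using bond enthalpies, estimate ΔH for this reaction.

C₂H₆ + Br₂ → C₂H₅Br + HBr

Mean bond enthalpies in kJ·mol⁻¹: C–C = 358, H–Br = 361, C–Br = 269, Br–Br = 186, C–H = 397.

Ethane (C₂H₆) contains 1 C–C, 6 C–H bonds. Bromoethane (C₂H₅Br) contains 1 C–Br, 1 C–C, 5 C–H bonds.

Bonds broken (reactants):
  Br–Br: 1 × 186 = 186
  C–C: 1 × 358 = 358
  C–H: 6 × 397 = 2382
  Σ(broken) = 2926 kJ
Bonds formed (products):
  C–Br: 1 × 269 = 269
  C–C: 1 × 358 = 358
  C–H: 5 × 397 = 1985
  H–Br: 1 × 361 = 361
  Σ(formed) = 2973 kJ
ΔH = Σ(broken) − Σ(formed) = 2926 − 2973 = −47 kJ

ΔH ≈ −47 kJ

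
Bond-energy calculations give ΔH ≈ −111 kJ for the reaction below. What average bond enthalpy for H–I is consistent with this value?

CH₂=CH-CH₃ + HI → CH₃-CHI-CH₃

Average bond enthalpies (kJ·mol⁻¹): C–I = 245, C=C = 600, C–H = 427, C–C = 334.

Let D be the H–I bond energy.
Σ(broken) = 1×334 + 6×427 + 1×600 + 1×D = 3496 + D
Σ(formed) = 2×334 + 7×427 + 1×245 = 3902
ΔH = Σ(broken) − Σ(formed) = (3496 + D) − (3902) = −406 + D
Setting this equal to −111 kJ gives D = 295 kJ/mol.

D(H–I) ≈ 295 kJ/mol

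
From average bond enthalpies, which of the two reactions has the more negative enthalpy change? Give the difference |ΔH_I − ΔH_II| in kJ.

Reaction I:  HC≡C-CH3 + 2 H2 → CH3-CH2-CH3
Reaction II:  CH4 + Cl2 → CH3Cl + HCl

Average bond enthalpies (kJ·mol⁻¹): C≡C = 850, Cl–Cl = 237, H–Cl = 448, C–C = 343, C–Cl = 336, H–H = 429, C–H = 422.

Reaction I:
  Bonds broken (reactants):
    C≡C: 1 × 850 = 850
    C–C: 1 × 343 = 343
    C–H: 4 × 422 = 1688
    H–H: 2 × 429 = 858
    Σ(broken) = 3739 kJ
  Bonds formed (products):
    C–C: 2 × 343 = 686
    C–H: 8 × 422 = 3376
    Σ(formed) = 4062 kJ
  ΔH_I = 3739 − 4062 = −323 kJ
Reaction II:
  Bonds broken (reactants):
    C–H: 4 × 422 = 1688
    Cl–Cl: 1 × 237 = 237
    Σ(broken) = 1925 kJ
  Bonds formed (products):
    C–Cl: 1 × 336 = 336
    C–H: 3 × 422 = 1266
    H–Cl: 1 × 448 = 448
    Σ(formed) = 2050 kJ
  ΔH_II = 1925 − 2050 = −125 kJ
ΔH_I − ΔH_II = −198 kJ, so reaction I has the more negative ΔH; |ΔH_I − ΔH_II| = 198 kJ.

Reaction I, by 198 kJ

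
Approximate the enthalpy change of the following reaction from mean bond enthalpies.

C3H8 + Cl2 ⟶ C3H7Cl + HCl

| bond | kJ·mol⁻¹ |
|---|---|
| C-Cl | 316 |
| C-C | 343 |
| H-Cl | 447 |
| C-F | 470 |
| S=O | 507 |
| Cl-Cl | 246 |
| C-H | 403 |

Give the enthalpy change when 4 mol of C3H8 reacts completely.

ΔH = −456 kJ

Bonds broken (reactants):
  C-C: 2 × 343 = 686
  C-H: 8 × 403 = 3224
  Cl-Cl: 1 × 246 = 246
  Σ(broken) = 4156 kJ
Bonds formed (products):
  C-C: 2 × 343 = 686
  C-Cl: 1 × 316 = 316
  C-H: 7 × 403 = 2821
  H-Cl: 1 × 447 = 447
  Σ(formed) = 4270 kJ
ΔH = Σ(broken) − Σ(formed) = 4156 − 4270 = −114 kJ
For 4× the reaction as written: 4 × (−114) = −456 kJ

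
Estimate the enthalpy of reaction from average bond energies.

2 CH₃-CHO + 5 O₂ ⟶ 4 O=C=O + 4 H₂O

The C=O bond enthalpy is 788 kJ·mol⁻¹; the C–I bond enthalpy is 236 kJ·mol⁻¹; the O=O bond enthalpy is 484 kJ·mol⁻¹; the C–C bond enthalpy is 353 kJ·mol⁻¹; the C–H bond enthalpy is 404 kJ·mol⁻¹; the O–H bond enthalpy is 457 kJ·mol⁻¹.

ΔH ≈ −2026 kJ

Bonds broken (reactants):
  C–C: 2 × 353 = 706
  C–H: 8 × 404 = 3232
  C=O: 2 × 788 = 1576
  O=O: 5 × 484 = 2420
  Σ(broken) = 7934 kJ
Bonds formed (products):
  C=O: 8 × 788 = 6304
  O–H: 8 × 457 = 3656
  Σ(formed) = 9960 kJ
ΔH = Σ(broken) − Σ(formed) = 7934 − 9960 = −2026 kJ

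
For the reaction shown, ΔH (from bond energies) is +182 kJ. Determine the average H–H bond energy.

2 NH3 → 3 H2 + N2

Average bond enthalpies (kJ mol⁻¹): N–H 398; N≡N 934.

D(H–H) ≈ 424 kJ/mol

Let D be the H–H bond energy.
Σ(broken) = 6×398 = 2388
Σ(formed) = 3×D + 1×934 = 934 + 3D
ΔH = Σ(broken) − Σ(formed) = (2388) − (934 + 3D) = +1454 − 3D
Setting this equal to +182 kJ gives 3D = 1272, so D = 424 kJ/mol.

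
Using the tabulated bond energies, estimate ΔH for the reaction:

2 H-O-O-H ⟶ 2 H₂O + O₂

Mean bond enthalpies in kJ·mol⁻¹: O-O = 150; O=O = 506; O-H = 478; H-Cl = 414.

ΔH ≈ −206 kJ

Bonds broken (reactants):
  O-H: 4 × 478 = 1912
  O-O: 2 × 150 = 300
  Σ(broken) = 2212 kJ
Bonds formed (products):
  O-H: 4 × 478 = 1912
  O=O: 1 × 506 = 506
  Σ(formed) = 2418 kJ
ΔH = Σ(broken) − Σ(formed) = 2212 − 2418 = −206 kJ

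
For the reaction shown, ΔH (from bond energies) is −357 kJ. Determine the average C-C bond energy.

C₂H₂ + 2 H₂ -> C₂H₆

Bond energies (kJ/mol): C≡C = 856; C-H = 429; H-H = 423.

Let D be the C-C bond energy.
Σ(broken) = 1×856 + 2×429 + 2×423 = 2560
Σ(formed) = 1×D + 6×429 = 2574 + D
ΔH = Σ(broken) − Σ(formed) = (2560) − (2574 + D) = −14 − D
Setting this equal to −357 kJ gives D = 343 kJ/mol.

D(C-C) ≈ 343 kJ/mol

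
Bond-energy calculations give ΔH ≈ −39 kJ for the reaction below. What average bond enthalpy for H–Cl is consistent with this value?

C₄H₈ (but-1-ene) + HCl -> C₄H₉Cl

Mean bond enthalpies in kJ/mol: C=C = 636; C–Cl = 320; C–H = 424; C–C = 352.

Let D be the H–Cl bond energy.
Σ(broken) = 2×352 + 8×424 + 1×636 + 1×D = 4732 + D
Σ(formed) = 3×352 + 1×320 + 9×424 = 5192
ΔH = Σ(broken) − Σ(formed) = (4732 + D) − (5192) = −460 + D
Setting this equal to −39 kJ gives D = 421 kJ/mol.

D(H–Cl) ≈ 421 kJ/mol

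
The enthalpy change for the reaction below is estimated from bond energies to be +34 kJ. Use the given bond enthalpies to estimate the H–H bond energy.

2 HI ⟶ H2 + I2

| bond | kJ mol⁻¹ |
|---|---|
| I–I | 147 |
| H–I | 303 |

Let D be the H–H bond energy.
Σ(broken) = 2×303 = 606
Σ(formed) = 1×D + 1×147 = 147 + D
ΔH = Σ(broken) − Σ(formed) = (606) − (147 + D) = +459 − D
Setting this equal to +34 kJ gives D = 425 kJ/mol.

D(H–H) ≈ 425 kJ/mol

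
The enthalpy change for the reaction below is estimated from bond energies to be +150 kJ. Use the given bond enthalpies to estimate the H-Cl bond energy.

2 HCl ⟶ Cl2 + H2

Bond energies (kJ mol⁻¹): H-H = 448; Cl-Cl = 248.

Let D be the H-Cl bond energy.
Σ(broken) = 2×D = 2D
Σ(formed) = 1×248 + 1×448 = 696
ΔH = Σ(broken) − Σ(formed) = (2D) − (696) = −696 + 2D
Setting this equal to +150 kJ gives 2D = 846, so D = 423 kJ/mol.

D(H-Cl) ≈ 423 kJ/mol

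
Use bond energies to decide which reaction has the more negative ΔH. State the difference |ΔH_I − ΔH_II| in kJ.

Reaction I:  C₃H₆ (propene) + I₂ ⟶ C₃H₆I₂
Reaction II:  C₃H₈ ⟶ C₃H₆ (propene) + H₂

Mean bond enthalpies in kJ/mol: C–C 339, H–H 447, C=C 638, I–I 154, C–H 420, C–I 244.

Reaction I, by 129 kJ

Reaction I:
  Bonds broken (reactants):
    C–C: 1 × 339 = 339
    C–H: 6 × 420 = 2520
    C=C: 1 × 638 = 638
    I–I: 1 × 154 = 154
    Σ(broken) = 3651 kJ
  Bonds formed (products):
    C–C: 2 × 339 = 678
    C–H: 6 × 420 = 2520
    C–I: 2 × 244 = 488
    Σ(formed) = 3686 kJ
  ΔH_I = 3651 − 3686 = −35 kJ
Reaction II:
  Bonds broken (reactants):
    C–C: 2 × 339 = 678
    C–H: 8 × 420 = 3360
    Σ(broken) = 4038 kJ
  Bonds formed (products):
    C–C: 1 × 339 = 339
    C–H: 6 × 420 = 2520
    C=C: 1 × 638 = 638
    H–H: 1 × 447 = 447
    Σ(formed) = 3944 kJ
  ΔH_II = 4038 − 3944 = +94 kJ
ΔH_I − ΔH_II = −129 kJ, so reaction I has the more negative ΔH; |ΔH_I − ΔH_II| = 129 kJ.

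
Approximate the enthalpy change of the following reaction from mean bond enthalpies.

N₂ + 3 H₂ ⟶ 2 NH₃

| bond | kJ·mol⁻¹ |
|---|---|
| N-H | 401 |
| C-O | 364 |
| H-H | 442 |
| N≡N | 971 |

ΔH ≈ −109 kJ

Bonds broken (reactants):
  H-H: 3 × 442 = 1326
  N≡N: 1 × 971 = 971
  Σ(broken) = 2297 kJ
Bonds formed (products):
  N-H: 6 × 401 = 2406
  Σ(formed) = 2406 kJ
ΔH = Σ(broken) − Σ(formed) = 2297 − 2406 = −109 kJ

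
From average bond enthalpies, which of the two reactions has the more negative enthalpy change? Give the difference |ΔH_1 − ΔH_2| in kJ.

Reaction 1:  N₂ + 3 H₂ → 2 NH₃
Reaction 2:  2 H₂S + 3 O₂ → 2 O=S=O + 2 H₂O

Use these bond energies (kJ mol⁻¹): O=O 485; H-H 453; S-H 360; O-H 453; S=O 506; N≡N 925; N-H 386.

Reaction 1:
  Bonds broken (reactants):
    H-H: 3 × 453 = 1359
    N≡N: 1 × 925 = 925
    Σ(broken) = 2284 kJ
  Bonds formed (products):
    N-H: 6 × 386 = 2316
    Σ(formed) = 2316 kJ
  ΔH_1 = 2284 − 2316 = −32 kJ
Reaction 2:
  Bonds broken (reactants):
    O=O: 3 × 485 = 1455
    S-H: 4 × 360 = 1440
    Σ(broken) = 2895 kJ
  Bonds formed (products):
    O-H: 4 × 453 = 1812
    S=O: 4 × 506 = 2024
    Σ(formed) = 3836 kJ
  ΔH_2 = 2895 − 3836 = −941 kJ
ΔH_1 − ΔH_2 = +909 kJ, so reaction 2 has the more negative ΔH; |ΔH_1 − ΔH_2| = 909 kJ.

Reaction 2, by 909 kJ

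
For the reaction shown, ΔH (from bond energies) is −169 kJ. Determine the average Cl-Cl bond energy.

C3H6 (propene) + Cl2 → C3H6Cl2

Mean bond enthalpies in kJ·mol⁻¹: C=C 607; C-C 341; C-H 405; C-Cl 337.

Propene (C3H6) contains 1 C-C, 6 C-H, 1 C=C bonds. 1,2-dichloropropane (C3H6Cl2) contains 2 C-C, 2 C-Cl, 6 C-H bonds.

D(Cl-Cl) ≈ 239 kJ/mol

Let D be the Cl-Cl bond energy.
Σ(broken) = 1×341 + 6×405 + 1×607 + 1×D = 3378 + D
Σ(formed) = 2×341 + 2×337 + 6×405 = 3786
ΔH = Σ(broken) − Σ(formed) = (3378 + D) − (3786) = −408 + D
Setting this equal to −169 kJ gives D = 239 kJ/mol.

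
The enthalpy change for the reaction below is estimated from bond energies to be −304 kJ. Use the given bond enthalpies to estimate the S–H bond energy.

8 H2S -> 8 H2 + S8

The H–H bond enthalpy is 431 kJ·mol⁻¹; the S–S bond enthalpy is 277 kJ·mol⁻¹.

D(S–H) ≈ 335 kJ/mol

Let D be the S–H bond energy.
Σ(broken) = 16×D = 16D
Σ(formed) = 8×431 + 8×277 = 5664
ΔH = Σ(broken) − Σ(formed) = (16D) − (5664) = −5664 + 16D
Setting this equal to −304 kJ gives 16D = 5360, so D = 335 kJ/mol.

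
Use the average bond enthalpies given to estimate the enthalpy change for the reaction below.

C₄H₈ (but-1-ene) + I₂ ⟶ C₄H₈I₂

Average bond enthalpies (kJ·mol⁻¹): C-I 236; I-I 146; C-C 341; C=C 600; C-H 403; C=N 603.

Bonds broken (reactants):
  C-C: 2 × 341 = 682
  C-H: 8 × 403 = 3224
  C=C: 1 × 600 = 600
  I-I: 1 × 146 = 146
  Σ(broken) = 4652 kJ
Bonds formed (products):
  C-C: 3 × 341 = 1023
  C-H: 8 × 403 = 3224
  C-I: 2 × 236 = 472
  Σ(formed) = 4719 kJ
ΔH = Σ(broken) − Σ(formed) = 4652 − 4719 = −67 kJ

ΔH ≈ −67 kJ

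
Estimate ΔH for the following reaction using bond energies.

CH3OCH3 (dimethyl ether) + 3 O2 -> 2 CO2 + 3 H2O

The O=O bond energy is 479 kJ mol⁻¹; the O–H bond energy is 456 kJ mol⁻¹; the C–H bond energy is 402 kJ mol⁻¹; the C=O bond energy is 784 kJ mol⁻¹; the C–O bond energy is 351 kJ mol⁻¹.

Bonds broken (reactants):
  C–H: 6 × 402 = 2412
  C–O: 2 × 351 = 702
  O=O: 3 × 479 = 1437
  Σ(broken) = 4551 kJ
Bonds formed (products):
  C=O: 4 × 784 = 3136
  O–H: 6 × 456 = 2736
  Σ(formed) = 5872 kJ
ΔH = Σ(broken) − Σ(formed) = 4551 − 5872 = −1321 kJ

ΔH ≈ −1321 kJ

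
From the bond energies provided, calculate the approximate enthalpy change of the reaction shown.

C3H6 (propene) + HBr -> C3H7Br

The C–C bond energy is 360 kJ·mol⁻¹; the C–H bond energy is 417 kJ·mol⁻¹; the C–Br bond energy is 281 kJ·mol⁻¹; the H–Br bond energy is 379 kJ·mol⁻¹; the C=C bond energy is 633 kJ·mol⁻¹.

ΔH ≈ −46 kJ

Bonds broken (reactants):
  C–C: 1 × 360 = 360
  C–H: 6 × 417 = 2502
  C=C: 1 × 633 = 633
  H–Br: 1 × 379 = 379
  Σ(broken) = 3874 kJ
Bonds formed (products):
  C–Br: 1 × 281 = 281
  C–C: 2 × 360 = 720
  C–H: 7 × 417 = 2919
  Σ(formed) = 3920 kJ
ΔH = Σ(broken) − Σ(formed) = 3874 − 3920 = −46 kJ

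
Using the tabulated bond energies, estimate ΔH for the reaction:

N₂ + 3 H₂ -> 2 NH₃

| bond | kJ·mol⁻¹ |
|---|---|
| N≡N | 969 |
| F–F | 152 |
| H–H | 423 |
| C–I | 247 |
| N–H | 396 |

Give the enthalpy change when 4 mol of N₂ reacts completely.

ΔH = −552 kJ

Bonds broken (reactants):
  H–H: 3 × 423 = 1269
  N≡N: 1 × 969 = 969
  Σ(broken) = 2238 kJ
Bonds formed (products):
  N–H: 6 × 396 = 2376
  Σ(formed) = 2376 kJ
ΔH = Σ(broken) − Σ(formed) = 2238 − 2376 = −138 kJ
For 4× the reaction as written: 4 × (−138) = −552 kJ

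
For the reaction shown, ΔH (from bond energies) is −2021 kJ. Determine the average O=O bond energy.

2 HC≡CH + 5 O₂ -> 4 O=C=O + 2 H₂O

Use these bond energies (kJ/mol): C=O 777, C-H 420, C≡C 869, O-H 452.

Let D be the O=O bond energy.
Σ(broken) = 2×869 + 4×420 + 5×D = 3418 + 5D
Σ(formed) = 8×777 + 4×452 = 8024
ΔH = Σ(broken) − Σ(formed) = (3418 + 5D) − (8024) = −4606 + 5D
Setting this equal to −2021 kJ gives 5D = 2585, so D = 517 kJ/mol.

D(O=O) ≈ 517 kJ/mol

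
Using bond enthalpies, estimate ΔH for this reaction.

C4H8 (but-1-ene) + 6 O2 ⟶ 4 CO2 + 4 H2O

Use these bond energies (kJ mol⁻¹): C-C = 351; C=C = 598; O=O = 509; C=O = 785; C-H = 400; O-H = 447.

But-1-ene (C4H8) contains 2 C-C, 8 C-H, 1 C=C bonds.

ΔH ≈ −2302 kJ

Bonds broken (reactants):
  C-C: 2 × 351 = 702
  C-H: 8 × 400 = 3200
  C=C: 1 × 598 = 598
  O=O: 6 × 509 = 3054
  Σ(broken) = 7554 kJ
Bonds formed (products):
  C=O: 8 × 785 = 6280
  O-H: 8 × 447 = 3576
  Σ(formed) = 9856 kJ
ΔH = Σ(broken) − Σ(formed) = 7554 − 9856 = −2302 kJ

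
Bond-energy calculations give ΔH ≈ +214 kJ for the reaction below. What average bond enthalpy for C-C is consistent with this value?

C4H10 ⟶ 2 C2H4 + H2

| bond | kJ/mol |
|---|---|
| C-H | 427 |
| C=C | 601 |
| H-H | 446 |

D(C-C) ≈ 336 kJ/mol

Let D be the C-C bond energy.
Σ(broken) = 3×D + 10×427 = 4270 + 3D
Σ(formed) = 8×427 + 2×601 + 1×446 = 5064
ΔH = Σ(broken) − Σ(formed) = (4270 + 3D) − (5064) = −794 + 3D
Setting this equal to +214 kJ gives 3D = 1008, so D = 336 kJ/mol.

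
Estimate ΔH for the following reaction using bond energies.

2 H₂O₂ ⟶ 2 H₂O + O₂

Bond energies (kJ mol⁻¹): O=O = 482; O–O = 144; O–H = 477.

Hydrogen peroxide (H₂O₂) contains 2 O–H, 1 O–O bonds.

Bonds broken (reactants):
  O–H: 4 × 477 = 1908
  O–O: 2 × 144 = 288
  Σ(broken) = 2196 kJ
Bonds formed (products):
  O–H: 4 × 477 = 1908
  O=O: 1 × 482 = 482
  Σ(formed) = 2390 kJ
ΔH = Σ(broken) − Σ(formed) = 2196 − 2390 = −194 kJ

ΔH ≈ −194 kJ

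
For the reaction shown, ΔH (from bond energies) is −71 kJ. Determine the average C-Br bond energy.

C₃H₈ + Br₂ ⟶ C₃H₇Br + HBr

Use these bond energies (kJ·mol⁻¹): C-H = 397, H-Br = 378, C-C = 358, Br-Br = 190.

D(C-Br) ≈ 280 kJ/mol

Let D be the C-Br bond energy.
Σ(broken) = 1×190 + 2×358 + 8×397 = 4082
Σ(formed) = 1×D + 2×358 + 7×397 + 1×378 = 3873 + D
ΔH = Σ(broken) − Σ(formed) = (4082) − (3873 + D) = +209 − D
Setting this equal to −71 kJ gives D = 280 kJ/mol.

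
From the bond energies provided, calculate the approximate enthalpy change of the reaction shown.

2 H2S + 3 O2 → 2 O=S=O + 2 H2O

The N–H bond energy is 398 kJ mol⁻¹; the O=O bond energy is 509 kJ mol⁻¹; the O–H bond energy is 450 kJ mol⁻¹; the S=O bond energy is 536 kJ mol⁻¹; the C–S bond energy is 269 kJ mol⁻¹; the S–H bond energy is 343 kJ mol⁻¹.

ΔH ≈ −1045 kJ

Bonds broken (reactants):
  O=O: 3 × 509 = 1527
  S–H: 4 × 343 = 1372
  Σ(broken) = 2899 kJ
Bonds formed (products):
  O–H: 4 × 450 = 1800
  S=O: 4 × 536 = 2144
  Σ(formed) = 3944 kJ
ΔH = Σ(broken) − Σ(formed) = 2899 − 3944 = −1045 kJ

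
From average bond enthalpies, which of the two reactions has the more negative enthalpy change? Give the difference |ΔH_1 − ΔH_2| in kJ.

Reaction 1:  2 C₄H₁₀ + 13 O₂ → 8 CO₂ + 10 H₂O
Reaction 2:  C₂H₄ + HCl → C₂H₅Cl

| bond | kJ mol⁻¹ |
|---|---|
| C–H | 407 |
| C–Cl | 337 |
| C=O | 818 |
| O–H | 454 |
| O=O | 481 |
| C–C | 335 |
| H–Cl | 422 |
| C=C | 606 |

Reaction 1:
  Bonds broken (reactants):
    C–C: 6 × 335 = 2010
    C–H: 20 × 407 = 8140
    O=O: 13 × 481 = 6253
    Σ(broken) = 16403 kJ
  Bonds formed (products):
    C=O: 16 × 818 = 13088
    O–H: 20 × 454 = 9080
    Σ(formed) = 22168 kJ
  ΔH_1 = 16403 − 22168 = −5765 kJ
Reaction 2:
  Bonds broken (reactants):
    C–H: 4 × 407 = 1628
    C=C: 1 × 606 = 606
    H–Cl: 1 × 422 = 422
    Σ(broken) = 2656 kJ
  Bonds formed (products):
    C–C: 1 × 335 = 335
    C–Cl: 1 × 337 = 337
    C–H: 5 × 407 = 2035
    Σ(formed) = 2707 kJ
  ΔH_2 = 2656 − 2707 = −51 kJ
ΔH_1 − ΔH_2 = −5714 kJ, so reaction 1 has the more negative ΔH; |ΔH_1 − ΔH_2| = 5714 kJ.

Reaction 1, by 5714 kJ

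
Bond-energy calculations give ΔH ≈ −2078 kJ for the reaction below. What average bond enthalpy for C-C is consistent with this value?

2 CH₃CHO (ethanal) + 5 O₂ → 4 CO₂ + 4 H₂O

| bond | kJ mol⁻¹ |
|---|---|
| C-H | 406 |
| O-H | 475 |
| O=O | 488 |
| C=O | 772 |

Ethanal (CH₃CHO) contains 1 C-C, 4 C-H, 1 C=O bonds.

Let D be the C-C bond energy.
Σ(broken) = 2×D + 8×406 + 2×772 + 5×488 = 7232 + 2D
Σ(formed) = 8×772 + 8×475 = 9976
ΔH = Σ(broken) − Σ(formed) = (7232 + 2D) − (9976) = −2744 + 2D
Setting this equal to −2078 kJ gives 2D = 666, so D = 333 kJ/mol.

D(C-C) ≈ 333 kJ/mol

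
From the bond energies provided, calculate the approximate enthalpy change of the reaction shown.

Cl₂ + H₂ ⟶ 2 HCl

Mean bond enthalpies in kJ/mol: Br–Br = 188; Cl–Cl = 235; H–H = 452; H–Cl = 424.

Bonds broken (reactants):
  Cl–Cl: 1 × 235 = 235
  H–H: 1 × 452 = 452
  Σ(broken) = 687 kJ
Bonds formed (products):
  H–Cl: 2 × 424 = 848
  Σ(formed) = 848 kJ
ΔH = Σ(broken) − Σ(formed) = 687 − 848 = −161 kJ

ΔH ≈ −161 kJ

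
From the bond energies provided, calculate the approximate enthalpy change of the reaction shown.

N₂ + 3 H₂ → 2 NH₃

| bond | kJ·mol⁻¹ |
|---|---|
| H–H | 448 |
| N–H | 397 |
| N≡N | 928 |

ΔH ≈ −110 kJ

Bonds broken (reactants):
  H–H: 3 × 448 = 1344
  N≡N: 1 × 928 = 928
  Σ(broken) = 2272 kJ
Bonds formed (products):
  N–H: 6 × 397 = 2382
  Σ(formed) = 2382 kJ
ΔH = Σ(broken) − Σ(formed) = 2272 − 2382 = −110 kJ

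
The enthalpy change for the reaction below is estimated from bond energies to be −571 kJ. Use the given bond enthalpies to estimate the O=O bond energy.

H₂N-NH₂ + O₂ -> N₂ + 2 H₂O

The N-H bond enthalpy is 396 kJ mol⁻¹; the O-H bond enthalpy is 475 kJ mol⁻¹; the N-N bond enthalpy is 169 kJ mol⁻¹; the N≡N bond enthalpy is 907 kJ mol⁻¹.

D(O=O) ≈ 483 kJ/mol

Let D be the O=O bond energy.
Σ(broken) = 4×396 + 1×169 + 1×D = 1753 + D
Σ(formed) = 1×907 + 4×475 = 2807
ΔH = Σ(broken) − Σ(formed) = (1753 + D) − (2807) = −1054 + D
Setting this equal to −571 kJ gives D = 483 kJ/mol.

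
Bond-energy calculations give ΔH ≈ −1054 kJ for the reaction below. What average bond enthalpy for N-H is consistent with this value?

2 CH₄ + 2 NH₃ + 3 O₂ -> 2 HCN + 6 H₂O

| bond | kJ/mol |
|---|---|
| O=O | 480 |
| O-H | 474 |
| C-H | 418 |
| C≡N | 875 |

D(N-H) ≈ 406 kJ/mol

Let D be the N-H bond energy.
Σ(broken) = 8×418 + 6×D + 3×480 = 4784 + 6D
Σ(formed) = 2×875 + 2×418 + 12×474 = 8274
ΔH = Σ(broken) − Σ(formed) = (4784 + 6D) − (8274) = −3490 + 6D
Setting this equal to −1054 kJ gives 6D = 2436, so D = 406 kJ/mol.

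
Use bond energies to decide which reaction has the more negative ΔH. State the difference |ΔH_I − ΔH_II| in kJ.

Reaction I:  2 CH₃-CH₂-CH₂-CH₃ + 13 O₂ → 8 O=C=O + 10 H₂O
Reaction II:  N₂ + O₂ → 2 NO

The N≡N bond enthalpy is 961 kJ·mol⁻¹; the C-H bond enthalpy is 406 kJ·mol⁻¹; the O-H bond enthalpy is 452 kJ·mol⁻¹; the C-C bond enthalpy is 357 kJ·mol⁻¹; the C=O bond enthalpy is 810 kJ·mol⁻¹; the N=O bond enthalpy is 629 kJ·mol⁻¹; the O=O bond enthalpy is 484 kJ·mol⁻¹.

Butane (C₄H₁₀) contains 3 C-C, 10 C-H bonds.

Reaction I, by 5633 kJ

Reaction I:
  Bonds broken (reactants):
    C-C: 6 × 357 = 2142
    C-H: 20 × 406 = 8120
    O=O: 13 × 484 = 6292
    Σ(broken) = 16554 kJ
  Bonds formed (products):
    C=O: 16 × 810 = 12960
    O-H: 20 × 452 = 9040
    Σ(formed) = 22000 kJ
  ΔH_I = 16554 − 22000 = −5446 kJ
Reaction II:
  Bonds broken (reactants):
    N≡N: 1 × 961 = 961
    O=O: 1 × 484 = 484
    Σ(broken) = 1445 kJ
  Bonds formed (products):
    N=O: 2 × 629 = 1258
    Σ(formed) = 1258 kJ
  ΔH_II = 1445 − 1258 = +187 kJ
ΔH_I − ΔH_II = −5633 kJ, so reaction I has the more negative ΔH; |ΔH_I − ΔH_II| = 5633 kJ.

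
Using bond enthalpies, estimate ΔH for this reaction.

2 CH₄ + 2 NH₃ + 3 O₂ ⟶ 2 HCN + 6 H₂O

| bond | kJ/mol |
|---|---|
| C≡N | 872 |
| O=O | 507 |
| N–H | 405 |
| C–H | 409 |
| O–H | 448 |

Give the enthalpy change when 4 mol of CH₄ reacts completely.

ΔH = −1430 kJ

Bonds broken (reactants):
  C–H: 8 × 409 = 3272
  N–H: 6 × 405 = 2430
  O=O: 3 × 507 = 1521
  Σ(broken) = 7223 kJ
Bonds formed (products):
  C≡N: 2 × 872 = 1744
  C–H: 2 × 409 = 818
  O–H: 12 × 448 = 5376
  Σ(formed) = 7938 kJ
ΔH = Σ(broken) − Σ(formed) = 7223 − 7938 = −715 kJ
For 2× the reaction as written: 2 × (−715) = −1430 kJ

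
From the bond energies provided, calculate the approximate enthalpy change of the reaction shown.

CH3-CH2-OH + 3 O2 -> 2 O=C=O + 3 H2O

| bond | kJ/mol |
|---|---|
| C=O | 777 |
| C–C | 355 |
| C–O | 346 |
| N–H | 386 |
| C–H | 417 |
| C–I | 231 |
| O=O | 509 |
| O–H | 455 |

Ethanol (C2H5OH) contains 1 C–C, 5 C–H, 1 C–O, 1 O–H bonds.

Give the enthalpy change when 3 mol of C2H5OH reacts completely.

ΔH = −3210 kJ

Bonds broken (reactants):
  C–C: 1 × 355 = 355
  C–H: 5 × 417 = 2085
  C–O: 1 × 346 = 346
  O–H: 1 × 455 = 455
  O=O: 3 × 509 = 1527
  Σ(broken) = 4768 kJ
Bonds formed (products):
  C=O: 4 × 777 = 3108
  O–H: 6 × 455 = 2730
  Σ(formed) = 5838 kJ
ΔH = Σ(broken) − Σ(formed) = 4768 − 5838 = −1070 kJ
For 3× the reaction as written: 3 × (−1070) = −3210 kJ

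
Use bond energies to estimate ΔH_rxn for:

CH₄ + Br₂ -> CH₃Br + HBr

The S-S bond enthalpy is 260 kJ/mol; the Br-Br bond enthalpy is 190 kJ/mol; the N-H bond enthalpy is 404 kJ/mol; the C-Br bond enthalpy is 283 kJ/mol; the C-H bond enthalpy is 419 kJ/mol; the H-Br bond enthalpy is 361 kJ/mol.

ΔH ≈ −35 kJ

Bonds broken (reactants):
  Br-Br: 1 × 190 = 190
  C-H: 4 × 419 = 1676
  Σ(broken) = 1866 kJ
Bonds formed (products):
  C-Br: 1 × 283 = 283
  C-H: 3 × 419 = 1257
  H-Br: 1 × 361 = 361
  Σ(formed) = 1901 kJ
ΔH = Σ(broken) − Σ(formed) = 1866 − 1901 = −35 kJ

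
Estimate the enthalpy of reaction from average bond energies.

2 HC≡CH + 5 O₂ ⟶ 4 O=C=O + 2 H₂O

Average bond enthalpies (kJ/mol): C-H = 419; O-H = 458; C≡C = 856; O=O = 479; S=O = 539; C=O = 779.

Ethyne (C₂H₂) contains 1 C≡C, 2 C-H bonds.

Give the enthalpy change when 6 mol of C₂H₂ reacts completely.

ΔH = −6843 kJ

Bonds broken (reactants):
  C≡C: 2 × 856 = 1712
  C-H: 4 × 419 = 1676
  O=O: 5 × 479 = 2395
  Σ(broken) = 5783 kJ
Bonds formed (products):
  C=O: 8 × 779 = 6232
  O-H: 4 × 458 = 1832
  Σ(formed) = 8064 kJ
ΔH = Σ(broken) − Σ(formed) = 5783 − 8064 = −2281 kJ
For 3× the reaction as written: 3 × (−2281) = −6843 kJ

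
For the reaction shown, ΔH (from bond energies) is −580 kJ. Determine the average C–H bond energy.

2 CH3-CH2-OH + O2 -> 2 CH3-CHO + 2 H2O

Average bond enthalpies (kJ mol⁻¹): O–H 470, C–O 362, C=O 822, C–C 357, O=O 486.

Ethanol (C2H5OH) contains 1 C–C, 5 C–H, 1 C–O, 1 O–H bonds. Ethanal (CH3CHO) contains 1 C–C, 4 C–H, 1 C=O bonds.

Let D be the C–H bond energy.
Σ(broken) = 2×357 + 10×D + 2×362 + 2×470 + 1×486 = 2864 + 10D
Σ(formed) = 2×357 + 8×D + 2×822 + 4×470 = 4238 + 8D
ΔH = Σ(broken) − Σ(formed) = (2864 + 10D) − (4238 + 8D) = −1374 + 2D
Setting this equal to −580 kJ gives 2D = 794, so D = 397 kJ/mol.

D(C–H) ≈ 397 kJ/mol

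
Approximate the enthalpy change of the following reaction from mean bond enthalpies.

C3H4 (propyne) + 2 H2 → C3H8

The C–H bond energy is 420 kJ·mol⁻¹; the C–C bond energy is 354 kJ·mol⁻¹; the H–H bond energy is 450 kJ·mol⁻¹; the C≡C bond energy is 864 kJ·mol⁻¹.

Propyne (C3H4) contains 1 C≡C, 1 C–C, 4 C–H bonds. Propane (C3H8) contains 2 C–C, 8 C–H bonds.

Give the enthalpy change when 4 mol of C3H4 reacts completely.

ΔH = −1080 kJ

Bonds broken (reactants):
  C≡C: 1 × 864 = 864
  C–C: 1 × 354 = 354
  C–H: 4 × 420 = 1680
  H–H: 2 × 450 = 900
  Σ(broken) = 3798 kJ
Bonds formed (products):
  C–C: 2 × 354 = 708
  C–H: 8 × 420 = 3360
  Σ(formed) = 4068 kJ
ΔH = Σ(broken) − Σ(formed) = 3798 − 4068 = −270 kJ
For 4× the reaction as written: 4 × (−270) = −1080 kJ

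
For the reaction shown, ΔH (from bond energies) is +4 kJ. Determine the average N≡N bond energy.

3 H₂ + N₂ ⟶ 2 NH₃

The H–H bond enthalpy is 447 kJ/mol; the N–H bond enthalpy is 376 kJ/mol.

D(N≡N) ≈ 919 kJ/mol

Let D be the N≡N bond energy.
Σ(broken) = 3×447 + 1×D = 1341 + D
Σ(formed) = 6×376 = 2256
ΔH = Σ(broken) − Σ(formed) = (1341 + D) − (2256) = −915 + D
Setting this equal to +4 kJ gives D = 919 kJ/mol.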